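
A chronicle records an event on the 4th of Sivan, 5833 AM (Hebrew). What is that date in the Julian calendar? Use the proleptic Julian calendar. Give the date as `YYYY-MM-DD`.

2073-05-27

The source date corresponds to 9 June 2073 in the Gregorian calendar (JDN 2478368).
That day falls on 27 May 2073 CE in the Julian calendar.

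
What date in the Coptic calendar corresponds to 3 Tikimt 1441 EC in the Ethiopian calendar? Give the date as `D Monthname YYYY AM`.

Both dates share Julian Day Number 2250213; in the Coptic calendar that is 3 Paopi 1165 AM.

3 Paopi 1165 AM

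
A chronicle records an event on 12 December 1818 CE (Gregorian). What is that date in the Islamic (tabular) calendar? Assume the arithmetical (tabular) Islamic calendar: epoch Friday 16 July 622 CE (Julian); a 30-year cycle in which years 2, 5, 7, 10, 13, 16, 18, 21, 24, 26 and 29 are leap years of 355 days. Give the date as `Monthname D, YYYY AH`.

Julian Day Number of the source date = 2385416.
Converting JDN 2385416 to the tabular Islamic calendar gives 13 Safar 1234 AH.

Safar 13, 1234 AH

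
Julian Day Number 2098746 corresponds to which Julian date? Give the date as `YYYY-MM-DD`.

The proleptic Gregorian equivalent of JDN 2098746 is 26 January 1034.
In the Julian calendar that day is 1034-01-20.

1034-01-20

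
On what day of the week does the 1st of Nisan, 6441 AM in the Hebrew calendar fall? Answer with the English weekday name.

In the Gregorian calendar this is 12 April 2681 (JDN 2700377).
Since JDN mod 7 = 1 (0 = Monday), the day is Tuesday.

Tuesday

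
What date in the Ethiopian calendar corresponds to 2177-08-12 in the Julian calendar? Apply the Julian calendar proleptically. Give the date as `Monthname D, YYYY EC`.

The source date corresponds to 26 August 2177 in the Gregorian calendar (JDN 2516431).
That day falls on 19 Nehase 2169 EC in the Ethiopian calendar.

Nehase 19, 2169 EC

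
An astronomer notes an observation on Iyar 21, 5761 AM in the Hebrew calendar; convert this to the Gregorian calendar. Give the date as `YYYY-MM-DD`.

Julian Day Number of the source date = 2452044.
Converting JDN 2452044 to the Gregorian calendar gives 14 May 2001 CE.

2001-05-14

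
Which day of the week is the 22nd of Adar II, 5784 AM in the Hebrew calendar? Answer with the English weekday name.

In the Gregorian calendar this is 1 April 2024 (JDN 2460402).
Since JDN mod 7 = 0 (0 = Monday), the day is Monday.

Monday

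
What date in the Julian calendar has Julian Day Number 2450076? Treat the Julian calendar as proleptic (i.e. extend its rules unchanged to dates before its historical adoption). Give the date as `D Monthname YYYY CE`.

JDN 2450076 is 24 December 1995 in the Gregorian calendar.
In the Julian calendar that day is 11 December 1995 CE.

11 December 1995 CE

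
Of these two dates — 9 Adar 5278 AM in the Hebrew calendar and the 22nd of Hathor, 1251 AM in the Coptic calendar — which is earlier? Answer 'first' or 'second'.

first

Converting both to JDN: 2275558 vs 2281673; the smaller is the first.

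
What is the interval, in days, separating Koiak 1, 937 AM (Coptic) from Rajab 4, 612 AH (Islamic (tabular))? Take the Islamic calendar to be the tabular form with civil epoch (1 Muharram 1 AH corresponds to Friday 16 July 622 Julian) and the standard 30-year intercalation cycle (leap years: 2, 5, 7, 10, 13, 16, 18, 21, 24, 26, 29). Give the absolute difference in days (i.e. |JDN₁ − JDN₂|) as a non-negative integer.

JDN of the first date = 2166994.
JDN of the second date = 2165138.
|2165138 − 2166994| = 1856.

1856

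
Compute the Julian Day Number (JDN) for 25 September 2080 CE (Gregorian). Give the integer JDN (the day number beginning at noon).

2481033

JDN 2299161 is 15 October 1582 CE (Gregorian); the target day is +181872 days from there, so JDN = 2481033.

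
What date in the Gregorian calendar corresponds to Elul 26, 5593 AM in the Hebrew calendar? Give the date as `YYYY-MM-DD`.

Julian Day Number of the source date = 2390802.
Converting JDN 2390802 to the Gregorian calendar gives 10 September 1833 CE.

1833-09-10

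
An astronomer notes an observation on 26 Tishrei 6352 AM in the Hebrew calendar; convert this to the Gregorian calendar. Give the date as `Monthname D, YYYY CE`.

October 5, 2591 CE

Julian Day Number of the source date = 2667681.
Converting JDN 2667681 to the Gregorian calendar gives 5 October 2591 CE.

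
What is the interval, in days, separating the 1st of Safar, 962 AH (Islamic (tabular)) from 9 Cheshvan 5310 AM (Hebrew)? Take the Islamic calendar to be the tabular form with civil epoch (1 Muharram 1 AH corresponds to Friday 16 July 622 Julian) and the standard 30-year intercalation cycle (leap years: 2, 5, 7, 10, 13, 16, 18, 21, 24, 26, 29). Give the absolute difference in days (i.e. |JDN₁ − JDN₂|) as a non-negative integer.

1882

First date → JDN 2289016; second date → JDN 2287134.
The interval is |2289016 − 2287134| = 1882 days.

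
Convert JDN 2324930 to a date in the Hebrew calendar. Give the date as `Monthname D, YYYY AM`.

Iyar 7, 5413 AM

JDN 2324930 is 4 May 1653 in the Gregorian calendar.
In the Hebrew calendar that day is Iyar 7, 5413 AM.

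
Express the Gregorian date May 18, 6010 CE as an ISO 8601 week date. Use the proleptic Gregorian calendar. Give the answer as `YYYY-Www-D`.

6010-W20-2

The weekday is Tuesday (ISO weekday 2).
That Tuesday belongs to ISO week 20 of ISO year 6010.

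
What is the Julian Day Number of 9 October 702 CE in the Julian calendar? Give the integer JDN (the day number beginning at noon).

Equivalently 13 October 702 (proleptic Gregorian).
JDN 2451545 is 1 January 2000 CE (Gregorian); the target day is −473800 days from there, so JDN = 1977745.

1977745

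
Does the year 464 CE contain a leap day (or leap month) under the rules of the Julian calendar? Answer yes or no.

yes

464 mod 4 = 0, so it is a leap year in the Julian calendar.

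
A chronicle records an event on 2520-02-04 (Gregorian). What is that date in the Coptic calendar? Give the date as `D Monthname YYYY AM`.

22 Tobi 2236 AM

Both dates share Julian Day Number 2641505; in the Coptic calendar that is 22 Tobi 2236 AM.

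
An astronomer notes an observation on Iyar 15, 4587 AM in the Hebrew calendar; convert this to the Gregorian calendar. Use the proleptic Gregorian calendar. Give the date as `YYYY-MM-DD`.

Julian Day Number of the source date = 2023255.
Converting JDN 2023255 to the Gregorian calendar gives 20 May 827 CE.

0827-05-20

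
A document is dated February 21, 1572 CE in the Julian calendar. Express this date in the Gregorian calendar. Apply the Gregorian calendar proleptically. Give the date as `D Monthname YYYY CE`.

2 March 1572 CE

At this point the Julian calendar is 10 days behind the Gregorian.
21 February 1572 Julian + 10 days → 2 March 1572 Gregorian.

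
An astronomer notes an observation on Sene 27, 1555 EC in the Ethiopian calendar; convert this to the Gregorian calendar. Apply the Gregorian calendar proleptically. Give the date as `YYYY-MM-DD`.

Both dates share Julian Day Number 2292115; in the Gregorian calendar that is 1 July 1563 CE.

1563-07-01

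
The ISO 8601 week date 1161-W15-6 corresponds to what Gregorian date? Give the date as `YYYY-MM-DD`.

ISO week 1 of 1161 is the week containing the first Thursday of 1161.
Week 15, day 6 (Saturday) lands on 1161-04-15.

1161-04-15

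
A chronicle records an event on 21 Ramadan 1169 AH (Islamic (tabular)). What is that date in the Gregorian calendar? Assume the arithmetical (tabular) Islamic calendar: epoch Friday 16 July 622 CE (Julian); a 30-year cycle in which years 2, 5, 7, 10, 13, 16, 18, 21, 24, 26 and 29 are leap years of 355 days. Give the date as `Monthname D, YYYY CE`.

Julian Day Number of the source date = 2362596.
Converting JDN 2362596 to the Gregorian calendar gives 19 June 1756 CE.

June 19, 1756 CE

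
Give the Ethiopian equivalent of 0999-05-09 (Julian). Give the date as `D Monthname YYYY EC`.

14 Ginbot 991 EC

Both dates share Julian Day Number 2086071; in the Ethiopian calendar that is 14 Ginbot 991 EC.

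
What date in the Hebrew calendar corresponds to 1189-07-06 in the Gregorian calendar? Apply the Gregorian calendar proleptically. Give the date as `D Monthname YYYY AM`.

12 Tammuz 4949 AM

Both dates share Julian Day Number 2155520; in the Hebrew calendar that is 12 Tammuz 4949 AM.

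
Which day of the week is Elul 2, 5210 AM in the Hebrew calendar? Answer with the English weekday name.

Monday

This is JDN 2250892 (19 August 1450 Gregorian).
2250892 ≡ 0 (mod 7); counting from Monday = 0 gives Monday.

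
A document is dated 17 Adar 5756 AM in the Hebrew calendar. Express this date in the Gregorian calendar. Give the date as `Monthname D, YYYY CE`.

March 8, 1996 CE

Both dates share Julian Day Number 2450151; in the Gregorian calendar that is 8 March 1996 CE.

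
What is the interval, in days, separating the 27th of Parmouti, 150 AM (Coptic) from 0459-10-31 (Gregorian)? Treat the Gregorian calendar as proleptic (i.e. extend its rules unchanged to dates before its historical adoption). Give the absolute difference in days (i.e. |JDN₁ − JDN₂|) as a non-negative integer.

JDN of the first date = 1879688.
JDN of the second date = 1889010.
|1889010 − 1879688| = 9322.

9322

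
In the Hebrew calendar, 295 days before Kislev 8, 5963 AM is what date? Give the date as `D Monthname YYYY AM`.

The starting date is JDN 2525651; 2525651 − 295 = 2525356.
JDN 2525356 corresponds to 9 Shevat 5962 AM.

9 Shevat 5962 AM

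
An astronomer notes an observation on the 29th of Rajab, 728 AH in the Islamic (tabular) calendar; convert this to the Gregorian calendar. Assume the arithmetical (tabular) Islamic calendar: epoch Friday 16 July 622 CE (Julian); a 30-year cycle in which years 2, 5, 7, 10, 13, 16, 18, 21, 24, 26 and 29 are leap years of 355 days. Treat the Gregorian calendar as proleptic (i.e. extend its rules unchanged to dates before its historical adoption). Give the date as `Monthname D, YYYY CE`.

June 17, 1328 CE

Julian Day Number of the source date = 2206270.
Converting JDN 2206270 to the Gregorian calendar gives 17 June 1328 CE.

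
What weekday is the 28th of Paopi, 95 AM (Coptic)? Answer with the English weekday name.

Thursday

In the proleptic Gregorian calendar this is 26 October 378 (JDN 1859420).
1859420 ≡ 3 (mod 7); counting from Monday = 0 gives Thursday.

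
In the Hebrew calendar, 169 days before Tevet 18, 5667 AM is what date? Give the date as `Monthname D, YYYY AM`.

Counting 169 days back from JDN 2417580 reaches JDN 2417411, which is Tammuz 26, 5666 AM.

Tammuz 26, 5666 AM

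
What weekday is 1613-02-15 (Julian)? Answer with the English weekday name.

Monday

Equivalently 25 February 1613 Gregorian, JDN 2310252.
Since JDN mod 7 = 0 (0 = Monday), the day is Monday.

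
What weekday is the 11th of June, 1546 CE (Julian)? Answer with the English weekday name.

Friday

This is JDN 2285896 (21 June 1546 Gregorian).
JDN 2285896 mod 7 = 4, and JDN 0 was a Monday, so this is a Friday.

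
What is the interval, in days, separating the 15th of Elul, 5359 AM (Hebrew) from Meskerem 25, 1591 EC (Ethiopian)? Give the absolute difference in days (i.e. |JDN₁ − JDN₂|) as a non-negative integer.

338

First date → JDN 2305330; second date → JDN 2304992.
The interval is |2305330 − 2304992| = 338 days.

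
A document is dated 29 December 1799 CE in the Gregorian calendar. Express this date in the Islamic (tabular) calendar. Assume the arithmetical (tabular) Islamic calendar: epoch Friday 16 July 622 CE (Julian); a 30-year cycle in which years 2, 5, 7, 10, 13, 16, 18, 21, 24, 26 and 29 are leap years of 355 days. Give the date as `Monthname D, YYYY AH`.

Julian Day Number of the source date = 2378494.
Converting JDN 2378494 to the tabular Islamic calendar gives 1 Sha'ban 1214 AH.

Sha'ban 1, 1214 AH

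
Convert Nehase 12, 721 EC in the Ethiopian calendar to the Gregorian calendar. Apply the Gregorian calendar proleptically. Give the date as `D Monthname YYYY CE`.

9 August 729 CE

Julian Day Number of the source date = 1987542.
Converting JDN 1987542 to the Gregorian calendar gives 9 August 729 CE.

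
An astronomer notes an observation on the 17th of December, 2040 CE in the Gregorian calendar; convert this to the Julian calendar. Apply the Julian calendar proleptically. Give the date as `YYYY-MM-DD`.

For dates in this range the Gregorian date is 13 days ahead of the Julian.
17 December 2040 Gregorian − 13 days → 4 December 2040 Julian.

2040-12-04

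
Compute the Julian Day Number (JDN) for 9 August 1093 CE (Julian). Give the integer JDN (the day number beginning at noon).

In the proleptic Gregorian calendar the same day is 15 August 1093.
JDN 2299161 is 15 October 1582 CE (Gregorian); the target day is −178664 days from there, so JDN = 2120497.

2120497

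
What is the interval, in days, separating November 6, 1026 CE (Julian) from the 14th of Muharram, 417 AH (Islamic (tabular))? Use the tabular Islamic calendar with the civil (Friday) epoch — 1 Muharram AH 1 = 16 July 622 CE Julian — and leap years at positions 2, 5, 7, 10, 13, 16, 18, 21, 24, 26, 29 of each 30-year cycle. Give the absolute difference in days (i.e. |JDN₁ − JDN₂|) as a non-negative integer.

244

First date → JDN 2096114; second date → JDN 2095870.
The interval is |2096114 − 2095870| = 244 days.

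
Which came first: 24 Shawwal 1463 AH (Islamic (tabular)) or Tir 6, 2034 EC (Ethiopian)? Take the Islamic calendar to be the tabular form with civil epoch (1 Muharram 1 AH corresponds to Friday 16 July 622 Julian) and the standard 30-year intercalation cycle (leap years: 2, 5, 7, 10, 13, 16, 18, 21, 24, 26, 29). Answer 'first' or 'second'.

The two dates have Julian Day Numbers 2466813 and 2466899 respectively.
Since 2466813 < 2466899, the first date comes first.

first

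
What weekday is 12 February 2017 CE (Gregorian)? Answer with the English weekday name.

Since JDN mod 7 = 6 (0 = Monday), the day is Sunday.

Sunday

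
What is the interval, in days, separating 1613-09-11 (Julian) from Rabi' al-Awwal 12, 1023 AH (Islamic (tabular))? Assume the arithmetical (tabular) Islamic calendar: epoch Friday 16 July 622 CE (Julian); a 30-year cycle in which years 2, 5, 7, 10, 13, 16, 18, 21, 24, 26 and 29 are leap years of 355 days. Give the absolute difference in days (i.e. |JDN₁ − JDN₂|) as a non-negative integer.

JDN of the first date = 2310460.
JDN of the second date = 2310673.
|2310673 − 2310460| = 213.

213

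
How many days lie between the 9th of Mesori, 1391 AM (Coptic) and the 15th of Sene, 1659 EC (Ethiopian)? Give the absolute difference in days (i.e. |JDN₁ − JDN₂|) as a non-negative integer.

JDN of the first date = 2333065.
JDN of the second date = 2330089.
|2330089 − 2333065| = 2976.

2976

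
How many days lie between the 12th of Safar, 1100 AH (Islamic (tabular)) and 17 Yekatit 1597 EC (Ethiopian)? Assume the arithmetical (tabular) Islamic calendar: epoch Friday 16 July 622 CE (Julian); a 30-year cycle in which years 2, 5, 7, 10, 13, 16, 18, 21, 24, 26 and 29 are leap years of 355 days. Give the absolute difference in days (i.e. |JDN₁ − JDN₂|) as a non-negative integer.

30604

First date → JDN 2337930; second date → JDN 2307326.
The interval is |2337930 − 2307326| = 30604 days.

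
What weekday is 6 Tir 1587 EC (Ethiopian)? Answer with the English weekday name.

Equivalently 11 January 1595 Gregorian, JDN 2303632.
2303632 ≡ 2 (mod 7); counting from Monday = 0 gives Wednesday.

Wednesday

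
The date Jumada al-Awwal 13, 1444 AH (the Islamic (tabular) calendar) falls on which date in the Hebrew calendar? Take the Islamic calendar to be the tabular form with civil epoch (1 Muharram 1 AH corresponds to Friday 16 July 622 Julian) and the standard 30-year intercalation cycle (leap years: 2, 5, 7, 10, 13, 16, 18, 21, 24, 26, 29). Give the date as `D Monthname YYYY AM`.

13 Kislev 5783 AM

Both dates share Julian Day Number 2459921; in the Hebrew calendar that is 13 Kislev 5783 AM.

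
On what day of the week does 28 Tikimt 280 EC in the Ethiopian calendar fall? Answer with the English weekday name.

Equivalently 26 October 287 Gregorian, JDN 1826183.
Since JDN mod 7 = 2 (0 = Monday), the day is Wednesday.

Wednesday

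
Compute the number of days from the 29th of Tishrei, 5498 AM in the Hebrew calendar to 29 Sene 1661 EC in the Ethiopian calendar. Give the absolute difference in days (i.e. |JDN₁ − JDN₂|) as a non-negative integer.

First date → JDN 2355783; second date → JDN 2330834.
The interval is |2355783 − 2330834| = 24949 days.

24949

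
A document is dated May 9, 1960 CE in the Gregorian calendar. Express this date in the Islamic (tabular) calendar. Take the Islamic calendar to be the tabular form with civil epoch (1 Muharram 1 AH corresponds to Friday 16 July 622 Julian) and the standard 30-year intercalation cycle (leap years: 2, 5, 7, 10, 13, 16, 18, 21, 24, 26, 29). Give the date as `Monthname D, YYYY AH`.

Both dates share Julian Day Number 2437064; in the tabular Islamic calendar that is 13 Dhu al-Qa'dah 1379 AH.

Dhu al-Qa'dah 13, 1379 AH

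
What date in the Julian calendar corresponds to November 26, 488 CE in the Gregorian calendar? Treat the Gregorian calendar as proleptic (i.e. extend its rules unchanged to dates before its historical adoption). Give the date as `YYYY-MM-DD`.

0488-11-25

The Julian–Gregorian offset here is 1 day (Julian trailing).
26 November 488 Gregorian − 1 day → 25 November 488 Julian.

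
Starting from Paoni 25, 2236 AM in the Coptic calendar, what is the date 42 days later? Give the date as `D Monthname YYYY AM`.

Counting 42 days forward from JDN 2641658 reaches JDN 2641700, which is 7 Mesori 2236 AM.

7 Mesori 2236 AM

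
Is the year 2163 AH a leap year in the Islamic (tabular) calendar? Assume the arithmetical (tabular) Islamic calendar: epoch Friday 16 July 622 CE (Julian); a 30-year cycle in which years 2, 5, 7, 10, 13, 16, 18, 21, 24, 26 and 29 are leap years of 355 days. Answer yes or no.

Year 2163 AH is year 3 of its 30-year cycle; leap positions are 2, 5, 7, 10, 13, 16, 18, 21, 24, 26, 29, so it is a common year (354 days).

no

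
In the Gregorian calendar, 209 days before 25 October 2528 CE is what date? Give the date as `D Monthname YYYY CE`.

Counting 209 days back from JDN 2644691 reaches JDN 2644482, which is 30 March 2528 CE.

30 March 2528 CE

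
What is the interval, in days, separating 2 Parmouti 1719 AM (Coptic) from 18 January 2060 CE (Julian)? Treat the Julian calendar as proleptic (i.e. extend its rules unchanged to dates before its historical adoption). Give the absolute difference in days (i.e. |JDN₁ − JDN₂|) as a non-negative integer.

JDN of the first date = 2452740.
JDN of the second date = 2473490.
|2473490 − 2452740| = 20750.

20750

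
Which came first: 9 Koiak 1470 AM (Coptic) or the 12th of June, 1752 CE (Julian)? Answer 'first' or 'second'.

second

Converting both to JDN: 2361680 vs 2361139; the smaller is the second.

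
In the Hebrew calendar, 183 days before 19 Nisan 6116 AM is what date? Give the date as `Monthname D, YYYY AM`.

Cheshvan 14, 6116 AM

Counting 183 days back from JDN 2581682 reaches JDN 2581499, which is Cheshvan 14, 6116 AM.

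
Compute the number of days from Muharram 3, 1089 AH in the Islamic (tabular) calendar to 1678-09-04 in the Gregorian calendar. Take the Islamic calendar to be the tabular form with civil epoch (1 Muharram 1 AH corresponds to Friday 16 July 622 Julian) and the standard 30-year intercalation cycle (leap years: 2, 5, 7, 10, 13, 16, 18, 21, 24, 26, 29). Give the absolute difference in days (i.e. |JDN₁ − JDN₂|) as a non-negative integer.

191

First date → JDN 2333993; second date → JDN 2334184.
The interval is |2333993 − 2334184| = 191 days.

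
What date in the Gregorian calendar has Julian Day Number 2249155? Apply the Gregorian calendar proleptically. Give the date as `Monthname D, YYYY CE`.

November 16, 1445 CE

Counting from JDN 2299161 = 15 Oct 1582 gives an offset of -50006 days.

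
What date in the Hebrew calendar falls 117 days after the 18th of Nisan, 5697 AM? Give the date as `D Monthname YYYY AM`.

17 Av 5697 AM

The starting date is JDN 2428623; 2428623 + 117 = 2428740.
JDN 2428740 corresponds to 17 Av 5697 AM.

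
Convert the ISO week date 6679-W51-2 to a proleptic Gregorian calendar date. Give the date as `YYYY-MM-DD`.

ISO week 1 of 6679 is the week containing the first Thursday of 6679.
Week 51, day 2 (Tuesday) lands on 6679-12-16.

6679-12-16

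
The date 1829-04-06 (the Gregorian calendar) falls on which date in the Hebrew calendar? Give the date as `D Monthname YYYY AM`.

3 Nisan 5589 AM

Julian Day Number of the source date = 2389184.
Converting JDN 2389184 to the Hebrew calendar gives 3 Nisan 5589 AM.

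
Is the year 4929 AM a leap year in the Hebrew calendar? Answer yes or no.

Hebrew year 4929 is year 8 of its 19-year Metonic cycle; leap years are at positions 3, 6, 8, 11, 14, 17, 19, so it is a leap year (13 months).

yes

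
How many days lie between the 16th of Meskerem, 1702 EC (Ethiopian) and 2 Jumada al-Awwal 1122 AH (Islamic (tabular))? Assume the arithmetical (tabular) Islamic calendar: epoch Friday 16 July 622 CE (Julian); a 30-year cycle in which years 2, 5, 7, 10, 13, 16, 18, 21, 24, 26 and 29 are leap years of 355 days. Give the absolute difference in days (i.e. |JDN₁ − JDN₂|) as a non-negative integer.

278

JDN of the first date = 2345526.
JDN of the second date = 2345804.
|2345804 − 2345526| = 278.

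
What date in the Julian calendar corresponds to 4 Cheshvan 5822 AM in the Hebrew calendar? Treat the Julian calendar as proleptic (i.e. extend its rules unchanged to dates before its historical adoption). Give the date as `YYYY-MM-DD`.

The source date corresponds to 18 October 2061 in the Gregorian calendar (JDN 2474116).
That day falls on 5 October 2061 CE in the Julian calendar.

2061-10-05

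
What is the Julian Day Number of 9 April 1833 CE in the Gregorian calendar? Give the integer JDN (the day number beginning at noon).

JDN 2400001 is 17 November 1858 CE (Gregorian), MJD 0; the target day is −9353 days from there, so JDN = 2390648.

2390648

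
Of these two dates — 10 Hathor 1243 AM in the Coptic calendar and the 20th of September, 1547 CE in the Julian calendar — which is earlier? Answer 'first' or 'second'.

The two dates have Julian Day Numbers 2278739 and 2286362 respectively.
Since 2278739 < 2286362, the first date comes first.

first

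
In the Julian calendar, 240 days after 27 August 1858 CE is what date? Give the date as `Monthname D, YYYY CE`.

Counting 240 days forward from JDN 2399931 reaches JDN 2400171, which is April 24, 1859 CE.

April 24, 1859 CE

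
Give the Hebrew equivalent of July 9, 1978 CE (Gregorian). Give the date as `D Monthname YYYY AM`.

4 Tammuz 5738 AM

Julian Day Number of the source date = 2443699.
Converting JDN 2443699 to the Hebrew calendar gives 4 Tammuz 5738 AM.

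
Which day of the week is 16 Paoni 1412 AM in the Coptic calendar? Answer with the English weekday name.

Wednesday

Equivalently 20 June 1696 Gregorian, JDN 2340683.
JDN 2340683 mod 7 = 2, and JDN 0 was a Monday, so this is a Wednesday.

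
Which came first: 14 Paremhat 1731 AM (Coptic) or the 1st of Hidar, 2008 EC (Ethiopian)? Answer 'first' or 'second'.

The two dates have Julian Day Numbers 2457105 and 2457338 respectively.
Since 2457105 < 2457338, the first date comes first.

first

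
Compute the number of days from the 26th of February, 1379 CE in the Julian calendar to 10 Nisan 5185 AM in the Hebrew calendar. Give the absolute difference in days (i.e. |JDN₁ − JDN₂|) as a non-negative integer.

16833

JDN of the first date = 2224794.
JDN of the second date = 2241627.
|2241627 − 2224794| = 16833.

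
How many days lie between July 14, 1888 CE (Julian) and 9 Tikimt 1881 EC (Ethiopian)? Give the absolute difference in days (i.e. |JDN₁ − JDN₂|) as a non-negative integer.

84

JDN of the first date = 2410845.
JDN of the second date = 2410929.
|2410929 − 2410845| = 84.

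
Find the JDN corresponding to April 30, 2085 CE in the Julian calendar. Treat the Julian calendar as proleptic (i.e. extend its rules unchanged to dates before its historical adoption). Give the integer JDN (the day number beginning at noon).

In the Gregorian calendar the same day is 13 May 2085.
JDN 2400001 is 17 November 1858 CE (Gregorian), MJD 0; the target day is +82723 days from there, so JDN = 2482724.

2482724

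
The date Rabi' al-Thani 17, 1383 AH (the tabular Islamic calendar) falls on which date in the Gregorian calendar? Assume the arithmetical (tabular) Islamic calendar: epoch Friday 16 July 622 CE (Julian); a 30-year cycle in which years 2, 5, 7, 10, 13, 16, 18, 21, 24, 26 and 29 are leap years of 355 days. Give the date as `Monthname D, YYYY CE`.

September 7, 1963 CE

Both dates share Julian Day Number 2438280; in the Gregorian calendar that is 7 September 1963 CE.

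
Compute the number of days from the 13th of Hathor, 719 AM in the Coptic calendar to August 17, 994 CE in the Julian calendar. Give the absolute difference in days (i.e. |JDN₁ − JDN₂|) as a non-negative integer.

3006

JDN of the first date = 2087351.
JDN of the second date = 2084345.
|2084345 − 2087351| = 3006.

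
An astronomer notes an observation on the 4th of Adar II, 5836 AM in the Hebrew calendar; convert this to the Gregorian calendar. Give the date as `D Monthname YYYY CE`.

Both dates share Julian Day Number 2479372; in the Gregorian calendar that is 9 March 2076 CE.

9 March 2076 CE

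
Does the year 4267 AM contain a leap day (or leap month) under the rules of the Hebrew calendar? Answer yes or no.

yes

Hebrew year 4267 is year 11 of its 19-year Metonic cycle; leap years are at positions 3, 6, 8, 11, 14, 17, 19, so it is a leap year (13 months).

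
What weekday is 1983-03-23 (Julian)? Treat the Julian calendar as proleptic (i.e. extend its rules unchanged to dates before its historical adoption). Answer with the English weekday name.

Tuesday

In the Gregorian calendar this is 5 April 1983 (JDN 2445430).
JDN 2445430 mod 7 = 1, and JDN 0 was a Monday, so this is a Tuesday.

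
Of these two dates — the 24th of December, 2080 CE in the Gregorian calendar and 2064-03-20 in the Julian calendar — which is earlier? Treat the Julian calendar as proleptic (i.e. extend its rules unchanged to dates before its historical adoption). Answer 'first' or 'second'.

First date → JDN 2481123; second date → JDN 2475013.
JDN 2475013 < JDN 2481123, so the second date is earlier.

second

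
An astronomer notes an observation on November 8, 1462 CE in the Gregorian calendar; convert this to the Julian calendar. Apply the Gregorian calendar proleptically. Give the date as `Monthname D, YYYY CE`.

October 30, 1462 CE

At this point the Julian calendar is 9 days behind the Gregorian.
8 November 1462 Gregorian − 9 days → 30 October 1462 Julian.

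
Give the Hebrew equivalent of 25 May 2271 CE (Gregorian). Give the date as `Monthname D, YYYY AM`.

Both dates share Julian Day Number 2550670; in the Hebrew calendar that is 15 Iyar 6031 AM.

Iyar 15, 6031 AM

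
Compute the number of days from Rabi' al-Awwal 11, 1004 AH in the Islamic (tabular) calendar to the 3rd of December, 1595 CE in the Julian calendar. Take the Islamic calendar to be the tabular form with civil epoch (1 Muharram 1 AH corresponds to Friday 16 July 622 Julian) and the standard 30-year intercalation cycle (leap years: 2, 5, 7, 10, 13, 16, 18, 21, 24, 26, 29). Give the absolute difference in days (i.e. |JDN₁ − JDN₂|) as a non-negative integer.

First date → JDN 2303939; second date → JDN 2303968.
The interval is |2303939 − 2303968| = 29 days.

29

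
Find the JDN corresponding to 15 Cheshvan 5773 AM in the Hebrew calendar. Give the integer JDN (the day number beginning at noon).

2456232

In the Gregorian calendar the same day is 31 October 2012.
JDN 2400001 is 17 November 1858 CE (Gregorian), MJD 0; the target day is +56231 days from there, so JDN = 2456232.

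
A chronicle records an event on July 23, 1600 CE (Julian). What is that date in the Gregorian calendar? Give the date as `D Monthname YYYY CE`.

The Julian–Gregorian offset here is 10 days (Julian trailing).
23 July 1600 Julian + 10 days → 2 August 1600 Gregorian.

2 August 1600 CE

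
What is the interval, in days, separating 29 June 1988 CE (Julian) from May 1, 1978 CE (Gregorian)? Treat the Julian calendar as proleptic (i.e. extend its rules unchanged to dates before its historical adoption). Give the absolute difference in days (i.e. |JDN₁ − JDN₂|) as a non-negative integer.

3725

First date → JDN 2447355; second date → JDN 2443630.
The interval is |2447355 − 2443630| = 3725 days.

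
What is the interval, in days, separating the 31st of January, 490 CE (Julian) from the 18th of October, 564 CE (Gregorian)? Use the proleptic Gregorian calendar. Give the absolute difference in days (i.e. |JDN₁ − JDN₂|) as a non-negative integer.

JDN of the first date = 1900061.
JDN of the second date = 1927348.
|1927348 − 1900061| = 27287.

27287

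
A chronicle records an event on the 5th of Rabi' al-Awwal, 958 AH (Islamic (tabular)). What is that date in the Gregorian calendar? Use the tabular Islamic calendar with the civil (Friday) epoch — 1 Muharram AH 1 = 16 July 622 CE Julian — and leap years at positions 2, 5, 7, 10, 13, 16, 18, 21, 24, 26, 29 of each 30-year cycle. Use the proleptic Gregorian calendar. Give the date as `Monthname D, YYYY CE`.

March 23, 1551 CE

Julian Day Number of the source date = 2287632.
Converting JDN 2287632 to the Gregorian calendar gives 23 March 1551 CE.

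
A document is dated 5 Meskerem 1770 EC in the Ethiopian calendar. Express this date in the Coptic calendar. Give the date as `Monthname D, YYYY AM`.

Both dates share Julian Day Number 2370352; in the Coptic calendar that is 5 Thout 1494 AM.

Thout 5, 1494 AM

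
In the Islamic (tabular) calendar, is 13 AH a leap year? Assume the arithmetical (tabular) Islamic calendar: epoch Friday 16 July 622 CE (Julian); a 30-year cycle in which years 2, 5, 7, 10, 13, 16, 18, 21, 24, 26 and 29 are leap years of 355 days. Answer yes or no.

yes

Year 13 AH is year 13 of its 30-year cycle; leap positions are 2, 5, 7, 10, 13, 16, 18, 21, 24, 26, 29, so it is a leap year (355 days).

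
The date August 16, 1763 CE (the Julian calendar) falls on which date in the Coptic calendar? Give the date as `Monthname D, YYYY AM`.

Mesori 23, 1479 AM

The source date corresponds to 27 August 1763 in the Gregorian calendar (JDN 2365221).
That day falls on 23 Mesori 1479 AM in the Coptic calendar.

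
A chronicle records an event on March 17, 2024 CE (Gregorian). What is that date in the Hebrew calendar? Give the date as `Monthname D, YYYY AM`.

Adar II 7, 5784 AM

Both dates share Julian Day Number 2460387; in the Hebrew calendar that is 7 Adar II 5784 AM.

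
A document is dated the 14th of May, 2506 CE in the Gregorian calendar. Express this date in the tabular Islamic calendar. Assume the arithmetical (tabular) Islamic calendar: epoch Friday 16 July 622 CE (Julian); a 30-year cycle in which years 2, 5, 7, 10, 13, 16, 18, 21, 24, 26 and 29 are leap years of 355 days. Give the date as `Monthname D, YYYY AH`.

Both dates share Julian Day Number 2636491; in the tabular Islamic calendar that is 19 Sha'ban 1942 AH.

Sha'ban 19, 1942 AH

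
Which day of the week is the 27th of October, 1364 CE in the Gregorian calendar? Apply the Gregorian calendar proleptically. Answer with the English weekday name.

Saturday

JDN 2219551 mod 7 = 5, and JDN 0 was a Monday, so this is a Saturday.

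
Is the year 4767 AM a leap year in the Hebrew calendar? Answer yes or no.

yes

Hebrew year 4767 is year 17 of its 19-year Metonic cycle; leap years are at positions 3, 6, 8, 11, 14, 17, 19, so it is a leap year (13 months).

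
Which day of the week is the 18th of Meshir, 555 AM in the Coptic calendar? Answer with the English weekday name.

Wednesday

In the proleptic Gregorian calendar this is 16 February 839 (JDN 2027545).
2027545 ≡ 2 (mod 7); counting from Monday = 0 gives Wednesday.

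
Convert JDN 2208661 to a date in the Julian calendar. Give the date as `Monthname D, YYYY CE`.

December 26, 1334 CE

The proleptic Gregorian equivalent of JDN 2208661 is 3 January 1335.
In the Julian calendar that day is December 26, 1334 CE.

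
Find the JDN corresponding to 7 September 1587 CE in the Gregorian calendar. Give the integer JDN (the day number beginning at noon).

JDN 2400001 is 17 November 1858 CE (Gregorian), MJD 0; the target day is −99052 days from there, so JDN = 2300949.

2300949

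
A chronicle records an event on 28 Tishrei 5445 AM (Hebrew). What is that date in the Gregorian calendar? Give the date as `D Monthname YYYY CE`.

Both dates share Julian Day Number 2336408; in the Gregorian calendar that is 6 October 1684 CE.

6 October 1684 CE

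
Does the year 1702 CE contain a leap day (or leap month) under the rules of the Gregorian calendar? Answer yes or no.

no

1702 is not divisible by 4, so it is a common year.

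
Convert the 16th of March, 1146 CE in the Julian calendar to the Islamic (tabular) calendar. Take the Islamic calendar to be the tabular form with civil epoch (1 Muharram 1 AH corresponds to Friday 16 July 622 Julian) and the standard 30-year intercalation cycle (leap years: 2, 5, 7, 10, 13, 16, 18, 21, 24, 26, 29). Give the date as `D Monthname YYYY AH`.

30 Ramadan 540 AH

Julian Day Number of the source date = 2139709.
Converting JDN 2139709 to the tabular Islamic calendar gives 30 Ramadan 540 AH.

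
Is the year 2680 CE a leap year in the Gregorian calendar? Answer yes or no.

2680 is divisible by 4 and not by 100, so it is a leap year.

yes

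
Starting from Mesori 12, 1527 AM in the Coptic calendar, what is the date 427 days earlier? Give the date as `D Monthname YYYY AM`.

Counting 427 days back from JDN 2382742 reaches JDN 2382315, which is 10 Paoni 1526 AM.

10 Paoni 1526 AM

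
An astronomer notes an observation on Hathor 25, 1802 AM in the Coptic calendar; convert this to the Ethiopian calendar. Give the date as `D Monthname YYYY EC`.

25 Hidar 2078 EC

The source date corresponds to 4 December 2085 in the Gregorian calendar (JDN 2482929).
That day falls on 25 Hidar 2078 EC in the Ethiopian calendar.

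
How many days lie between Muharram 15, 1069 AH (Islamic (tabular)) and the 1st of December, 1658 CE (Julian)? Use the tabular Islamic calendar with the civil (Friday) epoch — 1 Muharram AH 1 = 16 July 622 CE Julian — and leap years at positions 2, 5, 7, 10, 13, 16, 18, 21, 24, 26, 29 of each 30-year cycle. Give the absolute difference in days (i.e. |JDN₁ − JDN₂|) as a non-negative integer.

59

First date → JDN 2326918; second date → JDN 2326977.
The interval is |2326918 − 2326977| = 59 days.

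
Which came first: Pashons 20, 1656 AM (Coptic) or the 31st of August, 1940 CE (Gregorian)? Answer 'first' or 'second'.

first

Converting both to JDN: 2429778 vs 2429873; the smaller is the first.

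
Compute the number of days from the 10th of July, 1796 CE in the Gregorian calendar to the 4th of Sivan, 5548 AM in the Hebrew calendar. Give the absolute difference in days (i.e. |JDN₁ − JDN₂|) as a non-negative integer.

2953

JDN of the first date = 2377227.
JDN of the second date = 2374274.
|2374274 − 2377227| = 2953.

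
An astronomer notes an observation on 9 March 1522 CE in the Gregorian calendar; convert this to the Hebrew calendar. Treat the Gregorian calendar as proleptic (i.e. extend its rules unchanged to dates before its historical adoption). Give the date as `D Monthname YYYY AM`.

30 Adar I 5282 AM

Both dates share Julian Day Number 2277026; in the Hebrew calendar that is 30 Adar I 5282 AM.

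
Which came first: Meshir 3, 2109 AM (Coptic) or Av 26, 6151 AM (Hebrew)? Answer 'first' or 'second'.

second

The two dates have Julian Day Numbers 2595129 and 2594593 respectively.
Since 2594593 < 2595129, the second date comes first.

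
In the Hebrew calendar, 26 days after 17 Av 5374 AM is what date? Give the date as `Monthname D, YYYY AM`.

The starting date is JDN 2310765; 2310765 + 26 = 2310791.
JDN 2310791 corresponds to Elul 13, 5374 AM.

Elul 13, 5374 AM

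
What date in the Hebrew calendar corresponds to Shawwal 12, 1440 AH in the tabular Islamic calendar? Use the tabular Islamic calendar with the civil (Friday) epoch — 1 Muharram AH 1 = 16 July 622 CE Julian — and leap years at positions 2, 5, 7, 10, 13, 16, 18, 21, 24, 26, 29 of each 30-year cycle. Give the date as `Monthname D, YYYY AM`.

Both dates share Julian Day Number 2458651; in the Hebrew calendar that is 13 Sivan 5779 AM.

Sivan 13, 5779 AM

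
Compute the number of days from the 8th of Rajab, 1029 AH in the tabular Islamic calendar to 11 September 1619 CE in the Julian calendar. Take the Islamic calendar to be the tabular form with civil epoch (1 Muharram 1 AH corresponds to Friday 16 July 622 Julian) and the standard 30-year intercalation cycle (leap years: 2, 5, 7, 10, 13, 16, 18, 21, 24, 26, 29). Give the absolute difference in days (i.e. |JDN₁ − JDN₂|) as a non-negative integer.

JDN of the first date = 2312913.
JDN of the second date = 2312651.
|2312651 − 2312913| = 262.

262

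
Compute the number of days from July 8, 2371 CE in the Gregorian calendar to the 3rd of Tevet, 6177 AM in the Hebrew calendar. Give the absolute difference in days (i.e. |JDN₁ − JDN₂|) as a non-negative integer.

First date → JDN 2587238; second date → JDN 2603843.
The interval is |2587238 − 2603843| = 16605 days.

16605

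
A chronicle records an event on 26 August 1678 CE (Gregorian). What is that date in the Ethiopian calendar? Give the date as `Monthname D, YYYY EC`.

Both dates share Julian Day Number 2334175; in the Ethiopian calendar that is 23 Nehase 1670 EC.

Nehase 23, 1670 EC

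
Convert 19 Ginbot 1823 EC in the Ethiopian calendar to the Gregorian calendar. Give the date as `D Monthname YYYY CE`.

Julian Day Number of the source date = 2389964.
Converting JDN 2389964 to the Gregorian calendar gives 26 May 1831 CE.

26 May 1831 CE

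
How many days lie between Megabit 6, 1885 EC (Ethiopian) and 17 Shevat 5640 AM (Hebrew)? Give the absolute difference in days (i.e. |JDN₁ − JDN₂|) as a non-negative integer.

4792

JDN of the first date = 2412537.
JDN of the second date = 2407745.
|2407745 − 2412537| = 4792.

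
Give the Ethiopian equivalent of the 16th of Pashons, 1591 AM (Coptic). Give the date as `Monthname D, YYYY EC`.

Ginbot 16, 1867 EC

Julian Day Number of the source date = 2406032.
Converting JDN 2406032 to the Ethiopian calendar gives 16 Ginbot 1867 EC.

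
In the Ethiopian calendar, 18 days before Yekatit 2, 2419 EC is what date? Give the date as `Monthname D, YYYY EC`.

Tir 14, 2419 EC

The starting date is JDN 2607546; 2607546 − 18 = 2607528.
JDN 2607528 corresponds to Tir 14, 2419 EC.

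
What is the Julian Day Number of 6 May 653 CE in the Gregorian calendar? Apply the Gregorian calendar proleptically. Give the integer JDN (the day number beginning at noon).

JDN 2400001 is 17 November 1858 CE (Gregorian), MJD 0; the target day is −440312 days from there, so JDN = 1959689.

1959689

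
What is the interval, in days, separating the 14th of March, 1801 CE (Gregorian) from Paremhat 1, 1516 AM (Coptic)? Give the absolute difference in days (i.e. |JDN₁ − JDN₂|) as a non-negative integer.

JDN of the first date = 2378934.
JDN of the second date = 2378564.
|2378564 − 2378934| = 370.

370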